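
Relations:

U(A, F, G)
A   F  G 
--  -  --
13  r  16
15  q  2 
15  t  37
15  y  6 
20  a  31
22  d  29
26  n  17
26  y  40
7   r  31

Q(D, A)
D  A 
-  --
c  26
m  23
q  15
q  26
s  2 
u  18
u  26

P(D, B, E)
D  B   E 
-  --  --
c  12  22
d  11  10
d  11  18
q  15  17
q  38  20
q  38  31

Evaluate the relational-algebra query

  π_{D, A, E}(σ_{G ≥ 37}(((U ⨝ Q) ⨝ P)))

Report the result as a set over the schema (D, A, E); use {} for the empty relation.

{(c, 26, 22), (q, 15, 17), (q, 15, 20), (q, 15, 31), (q, 26, 17), (q, 26, 20), (q, 26, 31)}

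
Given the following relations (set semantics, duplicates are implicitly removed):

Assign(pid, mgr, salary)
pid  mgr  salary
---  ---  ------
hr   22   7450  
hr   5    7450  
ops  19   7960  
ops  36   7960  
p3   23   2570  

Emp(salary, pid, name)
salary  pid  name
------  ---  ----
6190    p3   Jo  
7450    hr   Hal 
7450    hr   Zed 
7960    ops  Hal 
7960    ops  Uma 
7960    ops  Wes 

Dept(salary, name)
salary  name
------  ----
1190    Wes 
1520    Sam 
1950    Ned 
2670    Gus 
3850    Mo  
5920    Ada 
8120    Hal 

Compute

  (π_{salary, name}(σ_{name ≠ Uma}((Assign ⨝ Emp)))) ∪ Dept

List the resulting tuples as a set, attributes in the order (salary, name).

Natural join on pid, salary: {(hr, 22, 7450, Hal), (hr, 22, 7450, Zed), (hr, 5, 7450, Hal), (hr, 5, 7450, Zed), (ops, 19, 7960, Hal), (ops, 19, 7960, Uma), (ops, 19, 7960, Wes), (ops, 36, 7960, Hal), (ops, 36, 7960, Uma), (ops, 36, 7960, Wes)}
Apply σ_{name ≠ Uma}; surviving tuples: {(hr, 22, 7450, Hal), (hr, 22, 7450, Zed), (hr, 5, 7450, Hal), (hr, 5, 7450, Zed), (ops, 19, 7960, Hal), (ops, 19, 7960, Wes), (ops, 36, 7960, Hal), (ops, 36, 7960, Wes)}
Projecting to salary, name (4 duplicate(s) eliminated): {(7450, Hal), (7450, Zed), (7960, Hal), (7960, Wes)}
Set union of the two operands is {(1190, Wes), (1520, Sam), (1950, Ned), (2670, Gus), (3850, Mo), (5920, Ada), (7450, Hal), (7450, Zed), (7960, Hal), (7960, Wes), (8120, Hal)}.

{(1190, Wes), (1520, Sam), (1950, Ned), (2670, Gus), (3850, Mo), (5920, Ada), (7450, Hal), (7450, Zed), (7960, Hal), (7960, Wes), (8120, Hal)}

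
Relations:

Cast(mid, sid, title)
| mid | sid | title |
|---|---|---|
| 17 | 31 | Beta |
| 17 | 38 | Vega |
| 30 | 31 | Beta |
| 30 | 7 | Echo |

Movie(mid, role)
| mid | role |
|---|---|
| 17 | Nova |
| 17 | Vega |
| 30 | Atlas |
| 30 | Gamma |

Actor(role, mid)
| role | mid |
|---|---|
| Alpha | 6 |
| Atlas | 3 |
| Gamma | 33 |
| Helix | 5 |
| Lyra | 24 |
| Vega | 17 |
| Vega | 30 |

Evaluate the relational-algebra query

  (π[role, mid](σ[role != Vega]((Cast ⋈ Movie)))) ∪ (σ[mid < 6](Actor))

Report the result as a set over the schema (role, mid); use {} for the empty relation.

Natural join on mid: {(17, 31, Beta, Nova), (17, 31, Beta, Vega), (17, 38, Vega, Nova), (17, 38, Vega, Vega), (30, 31, Beta, Atlas), (30, 31, Beta, Gamma), (30, 7, Echo, Atlas), (30, 7, Echo, Gamma)}
Filtering on role != Vega leaves {(17, 31, Beta, Nova), (17, 38, Vega, Nova), (30, 31, Beta, Atlas), (30, 31, Beta, Gamma), (30, 7, Echo, Atlas), (30, 7, Echo, Gamma)}.
π[role, mid]: project onto (role, mid) (3 duplicate(s) eliminated) → {(Atlas, 30), (Gamma, 30), (Nova, 17)}
Filtering on mid < 6 leaves {(Atlas, 3), (Helix, 5)}.
Taking the union: {(Atlas, 3), (Atlas, 30), (Gamma, 30), (Helix, 5), (Nova, 17)}

{(Atlas, 3), (Atlas, 30), (Gamma, 30), (Helix, 5), (Nova, 17)}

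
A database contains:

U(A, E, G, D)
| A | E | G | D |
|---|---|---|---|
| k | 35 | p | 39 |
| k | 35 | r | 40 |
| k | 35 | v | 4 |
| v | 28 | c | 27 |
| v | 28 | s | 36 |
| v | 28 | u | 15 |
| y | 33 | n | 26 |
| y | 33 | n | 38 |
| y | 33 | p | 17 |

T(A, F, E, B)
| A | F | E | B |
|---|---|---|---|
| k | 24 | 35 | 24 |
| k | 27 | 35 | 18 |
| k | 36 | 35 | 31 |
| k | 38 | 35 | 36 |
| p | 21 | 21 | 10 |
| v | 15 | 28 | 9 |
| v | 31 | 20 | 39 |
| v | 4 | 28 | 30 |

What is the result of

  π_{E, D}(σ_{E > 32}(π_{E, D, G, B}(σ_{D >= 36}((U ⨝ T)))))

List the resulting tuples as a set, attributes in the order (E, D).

{(35, 39), (35, 40)}

U ⋈ T (natural join on A, E): {(k, 35, p, 39, 24, 24), (k, 35, p, 39, 27, 18), (k, 35, p, 39, 36, 31), (k, 35, p, 39, 38, 36), (k, 35, r, 40, 24, 24), (k, 35, r, 40, 27, 18), (k, 35, r, 40, 36, 31), (k, 35, r, 40, 38, 36), (k, 35, v, 4, 24, 24), (k, 35, v, 4, 27, 18), (k, 35, v, 4, 36, 31), (k, 35, v, 4, 38, 36), (v, 28, c, 27, 15, 9), (v, 28, c, 27, 4, 30), (v, 28, s, 36, 15, 9), (v, 28, s, 36, 4, 30), (v, 28, u, 15, 15, 9), (v, 28, u, 15, 4, 30)}
σ[D >= 36]: keep tuples satisfying D >= 36 → {(k, 35, p, 39, 24, 24), (k, 35, p, 39, 27, 18), (k, 35, p, 39, 36, 31), (k, 35, p, 39, 38, 36), (k, 35, r, 40, 24, 24), (k, 35, r, 40, 27, 18), (k, 35, r, 40, 36, 31), (k, 35, r, 40, 38, 36), (v, 28, s, 36, 15, 9), (v, 28, s, 36, 4, 30)}
π[E, D, G, B]: project onto (E, D, G, B) → {(28, 36, s, 30), (28, 36, s, 9), (35, 39, p, 18), (35, 39, p, 24), (35, 39, p, 31), (35, 39, p, 36), (35, 40, r, 18), (35, 40, r, 24), (35, 40, r, 31), (35, 40, r, 36)}
σ[E > 32]: keep tuples satisfying E > 32 → {(35, 39, p, 18), (35, 39, p, 24), (35, 39, p, 31), (35, 39, p, 36), (35, 40, r, 18), (35, 40, r, 24), (35, 40, r, 31), (35, 40, r, 36)}
π[E, D]: project onto (E, D) (6 duplicate(s) eliminated) → {(35, 39), (35, 40)}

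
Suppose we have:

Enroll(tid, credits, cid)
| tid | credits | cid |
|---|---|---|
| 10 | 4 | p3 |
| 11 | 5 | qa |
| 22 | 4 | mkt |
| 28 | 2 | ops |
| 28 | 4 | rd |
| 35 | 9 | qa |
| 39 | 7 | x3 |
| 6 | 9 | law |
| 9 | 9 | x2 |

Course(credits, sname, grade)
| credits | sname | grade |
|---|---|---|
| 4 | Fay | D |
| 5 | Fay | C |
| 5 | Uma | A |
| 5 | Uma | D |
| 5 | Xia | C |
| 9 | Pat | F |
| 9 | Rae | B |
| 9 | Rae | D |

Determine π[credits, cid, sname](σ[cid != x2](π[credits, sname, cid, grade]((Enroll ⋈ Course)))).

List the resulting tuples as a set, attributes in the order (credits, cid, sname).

{(4, mkt, Fay), (4, p3, Fay), (4, rd, Fay), (5, qa, Fay), (5, qa, Uma), (5, qa, Xia), (9, law, Pat), (9, law, Rae), (9, qa, Pat), (9, qa, Rae)}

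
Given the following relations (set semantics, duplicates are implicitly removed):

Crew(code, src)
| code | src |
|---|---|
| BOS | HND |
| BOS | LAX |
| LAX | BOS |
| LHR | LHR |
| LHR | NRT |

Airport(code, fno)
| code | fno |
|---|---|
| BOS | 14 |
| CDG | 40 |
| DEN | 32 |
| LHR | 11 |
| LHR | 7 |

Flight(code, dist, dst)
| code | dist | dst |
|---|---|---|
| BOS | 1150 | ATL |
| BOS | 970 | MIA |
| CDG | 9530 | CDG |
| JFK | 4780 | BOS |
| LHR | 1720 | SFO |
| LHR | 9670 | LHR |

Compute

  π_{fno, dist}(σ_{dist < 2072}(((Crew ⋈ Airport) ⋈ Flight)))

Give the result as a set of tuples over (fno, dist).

Joining Crew and Airport on code yields {(BOS, HND, 14), (BOS, LAX, 14), (LHR, LHR, 11), (LHR, LHR, 7), (LHR, NRT, 11), (LHR, NRT, 7)}.
Joining (Crew ⋈ Airport) and Flight on code yields {(BOS, HND, 14, 1150, ATL), (BOS, HND, 14, 970, MIA), (BOS, LAX, 14, 1150, ATL), (BOS, LAX, 14, 970, MIA), (LHR, LHR, 11, 1720, SFO), (LHR, LHR, 11, 9670, LHR), (LHR, LHR, 7, 1720, SFO), (LHR, LHR, 7, 9670, LHR), (LHR, NRT, 11, 1720, SFO), (LHR, NRT, 11, 9670, LHR), (LHR, NRT, 7, 1720, SFO), (LHR, NRT, 7, 9670, LHR)}.
σ[dist < 2072]: keep tuples satisfying dist < 2072 → {(BOS, HND, 14, 1150, ATL), (BOS, HND, 14, 970, MIA), (BOS, LAX, 14, 1150, ATL), (BOS, LAX, 14, 970, MIA), (LHR, LHR, 11, 1720, SFO), (LHR, LHR, 7, 1720, SFO), (LHR, NRT, 11, 1720, SFO), (LHR, NRT, 7, 1720, SFO)}
Keep only column(s) fno, dist (4 duplicate(s) eliminated): {(11, 1720), (14, 1150), (14, 970), (7, 1720)}

{(11, 1720), (14, 1150), (14, 970), (7, 1720)}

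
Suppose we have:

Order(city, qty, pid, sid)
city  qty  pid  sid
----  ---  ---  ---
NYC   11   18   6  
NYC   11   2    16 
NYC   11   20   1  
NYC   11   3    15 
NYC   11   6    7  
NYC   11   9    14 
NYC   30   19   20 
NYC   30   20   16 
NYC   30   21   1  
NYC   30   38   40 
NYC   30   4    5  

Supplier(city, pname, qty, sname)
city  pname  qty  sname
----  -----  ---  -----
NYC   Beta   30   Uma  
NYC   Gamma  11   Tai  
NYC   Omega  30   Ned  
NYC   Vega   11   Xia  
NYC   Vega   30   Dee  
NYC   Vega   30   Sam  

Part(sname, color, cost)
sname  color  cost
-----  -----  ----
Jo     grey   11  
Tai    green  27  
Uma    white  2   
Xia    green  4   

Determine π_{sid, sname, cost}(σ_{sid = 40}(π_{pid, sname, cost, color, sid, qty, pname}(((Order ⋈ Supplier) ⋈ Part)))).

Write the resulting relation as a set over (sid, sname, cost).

Order ⋈ Supplier (natural join on city, qty): {(NYC, 11, 18, 6, Gamma, Tai), (NYC, 11, 18, 6, Vega, Xia), (NYC, 11, 2, 16, Gamma, Tai), (NYC, 11, 2, 16, Vega, Xia), (NYC, 11, 20, 1, Gamma, Tai), (NYC, 11, 20, 1, Vega, Xia), (NYC, 11, 3, 15, Gamma, Tai), (NYC, 11, 3, 15, Vega, Xia), (NYC, 11, 6, 7, Gamma, Tai), (NYC, 11, 6, 7, Vega, Xia), (NYC, 11, 9, 14, Gamma, Tai), (NYC, 11, 9, 14, Vega, Xia), (NYC, 30, 19, 20, Beta, Uma), (NYC, 30, 19, 20, Omega, Ned), (NYC, 30, 19, 20, Vega, Dee), (NYC, 30, 19, 20, Vega, Sam), (NYC, 30, 20, 16, Beta, Uma), (NYC, 30, 20, 16, Omega, Ned), (NYC, 30, 20, 16, Vega, Dee), (NYC, 30, 20, 16, Vega, Sam), (NYC, 30, 21, 1, Beta, Uma), (NYC, 30, 21, 1, Omega, Ned), (NYC, 30, 21, 1, Vega, Dee), (NYC, 30, 21, 1, Vega, Sam), (NYC, 30, 38, 40, Beta, Uma), (NYC, 30, 38, 40, Omega, Ned), (NYC, 30, 38, 40, Vega, Dee), (NYC, 30, 38, 40, Vega, Sam), (NYC, 30, 4, 5, Beta, Uma), (NYC, 30, 4, 5, Omega, Ned), (NYC, 30, 4, 5, Vega, Dee), (NYC, 30, 4, 5, Vega, Sam)}
(Order ⋈ Supplier) ⋈ Part (natural join on sname): {(NYC, 11, 18, 6, Gamma, Tai, green, 27), (NYC, 11, 18, 6, Vega, Xia, green, 4), (NYC, 11, 2, 16, Gamma, Tai, green, 27), (NYC, 11, 2, 16, Vega, Xia, green, 4), (NYC, 11, 20, 1, Gamma, Tai, green, 27), (NYC, 11, 20, 1, Vega, Xia, green, 4), (NYC, 11, 3, 15, Gamma, Tai, green, 27), (NYC, 11, 3, 15, Vega, Xia, green, 4), (NYC, 11, 6, 7, Gamma, Tai, green, 27), (NYC, 11, 6, 7, Vega, Xia, green, 4), (NYC, 11, 9, 14, Gamma, Tai, green, 27), (NYC, 11, 9, 14, Vega, Xia, green, 4), (NYC, 30, 19, 20, Beta, Uma, white, 2), (NYC, 30, 20, 16, Beta, Uma, white, 2), (NYC, 30, 21, 1, Beta, Uma, white, 2), (NYC, 30, 38, 40, Beta, Uma, white, 2), (NYC, 30, 4, 5, Beta, Uma, white, 2)}
Projecting to pid, sname, cost, color, sid, qty, pname: {(18, Tai, 27, green, 6, 11, Gamma), (18, Xia, 4, green, 6, 11, Vega), (19, Uma, 2, white, 20, 30, Beta), (2, Tai, 27, green, 16, 11, Gamma), (2, Xia, 4, green, 16, 11, Vega), (20, Tai, 27, green, 1, 11, Gamma), (20, Uma, 2, white, 16, 30, Beta), (20, Xia, 4, green, 1, 11, Vega), (21, Uma, 2, white, 1, 30, Beta), (3, Tai, 27, green, 15, 11, Gamma), (3, Xia, 4, green, 15, 11, Vega), (38, Uma, 2, white, 40, 30, Beta), (4, Uma, 2, white, 5, 30, Beta), (6, Tai, 27, green, 7, 11, Gamma), (6, Xia, 4, green, 7, 11, Vega), (9, Tai, 27, green, 14, 11, Gamma), (9, Xia, 4, green, 14, 11, Vega)}
σ[sid = 40]: keep tuples satisfying sid = 40 → {(38, Uma, 2, white, 40, 30, Beta)}
Projecting to sid, sname, cost: {(40, Uma, 2)}

{(40, Uma, 2)}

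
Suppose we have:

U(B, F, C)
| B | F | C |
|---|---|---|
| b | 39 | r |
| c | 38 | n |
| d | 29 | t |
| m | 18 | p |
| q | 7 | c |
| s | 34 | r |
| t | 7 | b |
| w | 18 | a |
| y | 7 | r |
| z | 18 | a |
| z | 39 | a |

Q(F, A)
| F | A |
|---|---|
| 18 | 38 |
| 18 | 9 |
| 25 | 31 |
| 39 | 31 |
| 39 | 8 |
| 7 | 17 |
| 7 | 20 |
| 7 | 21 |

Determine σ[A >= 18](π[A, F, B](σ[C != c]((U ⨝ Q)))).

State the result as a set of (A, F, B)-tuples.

{(20, 7, t), (20, 7, y), (21, 7, t), (21, 7, y), (31, 39, b), (31, 39, z), (38, 18, m), (38, 18, w), (38, 18, z)}

U ⋈ Q (natural join on F): {(b, 39, r, 31), (b, 39, r, 8), (m, 18, p, 38), (m, 18, p, 9), (q, 7, c, 17), (q, 7, c, 20), (q, 7, c, 21), (t, 7, b, 17), (t, 7, b, 20), (t, 7, b, 21), (w, 18, a, 38), (w, 18, a, 9), (y, 7, r, 17), (y, 7, r, 20), (y, 7, r, 21), (z, 18, a, 38), (z, 18, a, 9), (z, 39, a, 31), (z, 39, a, 8)}
Selection C != c: {(b, 39, r, 31), (b, 39, r, 8), (m, 18, p, 38), (m, 18, p, 9), (t, 7, b, 17), (t, 7, b, 20), (t, 7, b, 21), (w, 18, a, 38), (w, 18, a, 9), (y, 7, r, 17), (y, 7, r, 20), (y, 7, r, 21), (z, 18, a, 38), (z, 18, a, 9), (z, 39, a, 31), (z, 39, a, 8)}
π[A, F, B]: project onto (A, F, B) → {(17, 7, t), (17, 7, y), (20, 7, t), (20, 7, y), (21, 7, t), (21, 7, y), (31, 39, b), (31, 39, z), (38, 18, m), (38, 18, w), (38, 18, z), (8, 39, b), (8, 39, z), (9, 18, m), (9, 18, w), (9, 18, z)}
Selection A >= 18: {(20, 7, t), (20, 7, y), (21, 7, t), (21, 7, y), (31, 39, b), (31, 39, z), (38, 18, m), (38, 18, w), (38, 18, z)}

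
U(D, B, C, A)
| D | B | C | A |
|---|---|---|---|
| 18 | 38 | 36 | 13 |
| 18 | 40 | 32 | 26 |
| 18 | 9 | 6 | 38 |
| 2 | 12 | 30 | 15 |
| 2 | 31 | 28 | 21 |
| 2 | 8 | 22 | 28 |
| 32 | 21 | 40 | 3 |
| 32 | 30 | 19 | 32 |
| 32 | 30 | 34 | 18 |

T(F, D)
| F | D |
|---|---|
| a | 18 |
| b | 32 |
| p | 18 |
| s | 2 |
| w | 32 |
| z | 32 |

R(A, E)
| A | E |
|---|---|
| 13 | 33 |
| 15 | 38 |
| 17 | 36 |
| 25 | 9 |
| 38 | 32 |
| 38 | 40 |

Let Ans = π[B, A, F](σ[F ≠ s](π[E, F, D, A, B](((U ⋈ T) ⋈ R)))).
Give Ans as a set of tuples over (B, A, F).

{(38, 13, a), (38, 13, p), (9, 38, a), (9, 38, p)}

Joining U and T on D yields {(18, 38, 36, 13, a), (18, 38, 36, 13, p), (18, 40, 32, 26, a), (18, 40, 32, 26, p), (18, 9, 6, 38, a), (18, 9, 6, 38, p), (2, 12, 30, 15, s), (2, 31, 28, 21, s), (2, 8, 22, 28, s), (32, 21, 40, 3, b), (32, 21, 40, 3, w), (32, 21, 40, 3, z), (32, 30, 19, 32, b), (32, 30, 19, 32, w), (32, 30, 19, 32, z), (32, 30, 34, 18, b), (32, 30, 34, 18, w), (32, 30, 34, 18, z)}.
Joining (U ⋈ T) and R on A yields {(18, 38, 36, 13, a, 33), (18, 38, 36, 13, p, 33), (18, 9, 6, 38, a, 32), (18, 9, 6, 38, a, 40), (18, 9, 6, 38, p, 32), (18, 9, 6, 38, p, 40), (2, 12, 30, 15, s, 38)}.
π[E, F, D, A, B]: project onto (E, F, D, A, B) → {(32, a, 18, 38, 9), (32, p, 18, 38, 9), (33, a, 18, 13, 38), (33, p, 18, 13, 38), (38, s, 2, 15, 12), (40, a, 18, 38, 9), (40, p, 18, 38, 9)}
Filtering on F ≠ s leaves {(32, a, 18, 38, 9), (32, p, 18, 38, 9), (33, a, 18, 13, 38), (33, p, 18, 13, 38), (40, a, 18, 38, 9), (40, p, 18, 38, 9)}.
π[B, A, F]: project onto (B, A, F) (2 duplicate(s) eliminated) → {(38, 13, a), (38, 13, p), (9, 38, a), (9, 38, p)}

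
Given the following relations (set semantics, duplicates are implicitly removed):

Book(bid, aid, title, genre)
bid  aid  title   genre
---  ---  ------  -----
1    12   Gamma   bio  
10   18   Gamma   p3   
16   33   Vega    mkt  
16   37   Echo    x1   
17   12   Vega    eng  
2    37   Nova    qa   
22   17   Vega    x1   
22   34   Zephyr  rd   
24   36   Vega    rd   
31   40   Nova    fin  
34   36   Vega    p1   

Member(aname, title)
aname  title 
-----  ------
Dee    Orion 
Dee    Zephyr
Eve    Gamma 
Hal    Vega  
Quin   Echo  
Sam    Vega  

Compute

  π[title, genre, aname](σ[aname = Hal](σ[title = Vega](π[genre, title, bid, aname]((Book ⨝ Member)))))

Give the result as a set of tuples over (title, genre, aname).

Joining Book and Member on title yields {(1, 12, Gamma, bio, Eve), (10, 18, Gamma, p3, Eve), (16, 33, Vega, mkt, Hal), (16, 33, Vega, mkt, Sam), (16, 37, Echo, x1, Quin), (17, 12, Vega, eng, Hal), (17, 12, Vega, eng, Sam), (22, 17, Vega, x1, Hal), (22, 17, Vega, x1, Sam), (22, 34, Zephyr, rd, Dee), (24, 36, Vega, rd, Hal), (24, 36, Vega, rd, Sam), (34, 36, Vega, p1, Hal), (34, 36, Vega, p1, Sam)}.
Keep only column(s) genre, title, bid, aname: {(bio, Gamma, 1, Eve), (eng, Vega, 17, Hal), (eng, Vega, 17, Sam), (mkt, Vega, 16, Hal), (mkt, Vega, 16, Sam), (p1, Vega, 34, Hal), (p1, Vega, 34, Sam), (p3, Gamma, 10, Eve), (rd, Vega, 24, Hal), (rd, Vega, 24, Sam), (rd, Zephyr, 22, Dee), (x1, Echo, 16, Quin), (x1, Vega, 22, Hal), (x1, Vega, 22, Sam)}
Apply σ_{title = Vega}; surviving tuples: {(eng, Vega, 17, Hal), (eng, Vega, 17, Sam), (mkt, Vega, 16, Hal), (mkt, Vega, 16, Sam), (p1, Vega, 34, Hal), (p1, Vega, 34, Sam), (rd, Vega, 24, Hal), (rd, Vega, 24, Sam), (x1, Vega, 22, Hal), (x1, Vega, 22, Sam)}
Apply σ_{aname = Hal}; surviving tuples: {(eng, Vega, 17, Hal), (mkt, Vega, 16, Hal), (p1, Vega, 34, Hal), (rd, Vega, 24, Hal), (x1, Vega, 22, Hal)}
Keep only column(s) title, genre, aname: {(Vega, eng, Hal), (Vega, mkt, Hal), (Vega, p1, Hal), (Vega, rd, Hal), (Vega, x1, Hal)}

{(Vega, eng, Hal), (Vega, mkt, Hal), (Vega, p1, Hal), (Vega, rd, Hal), (Vega, x1, Hal)}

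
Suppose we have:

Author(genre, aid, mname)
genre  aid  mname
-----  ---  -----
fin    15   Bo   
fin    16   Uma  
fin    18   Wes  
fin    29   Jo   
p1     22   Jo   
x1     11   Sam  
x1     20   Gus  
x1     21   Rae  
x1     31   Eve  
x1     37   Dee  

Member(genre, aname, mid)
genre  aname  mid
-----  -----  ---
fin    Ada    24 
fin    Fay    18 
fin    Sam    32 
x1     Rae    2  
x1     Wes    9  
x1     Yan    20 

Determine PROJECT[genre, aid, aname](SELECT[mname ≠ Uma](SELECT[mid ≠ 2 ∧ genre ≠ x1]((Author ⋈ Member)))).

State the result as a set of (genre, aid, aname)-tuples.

Author ⋈ Member (natural join on genre): {(fin, 15, Bo, Ada, 24), (fin, 15, Bo, Fay, 18), (fin, 15, Bo, Sam, 32), (fin, 16, Uma, Ada, 24), (fin, 16, Uma, Fay, 18), (fin, 16, Uma, Sam, 32), (fin, 18, Wes, Ada, 24), (fin, 18, Wes, Fay, 18), (fin, 18, Wes, Sam, 32), (fin, 29, Jo, Ada, 24), (fin, 29, Jo, Fay, 18), (fin, 29, Jo, Sam, 32), (x1, 11, Sam, Rae, 2), (x1, 11, Sam, Wes, 9), (x1, 11, Sam, Yan, 20), (x1, 20, Gus, Rae, 2), (x1, 20, Gus, Wes, 9), (x1, 20, Gus, Yan, 20), (x1, 21, Rae, Rae, 2), (x1, 21, Rae, Wes, 9), (x1, 21, Rae, Yan, 20), (x1, 31, Eve, Rae, 2), (x1, 31, Eve, Wes, 9), (x1, 31, Eve, Yan, 20), (x1, 37, Dee, Rae, 2), (x1, 37, Dee, Wes, 9), (x1, 37, Dee, Yan, 20)}
Apply σ_{mid ≠ 2 ∧ genre ≠ x1}; surviving tuples: {(fin, 15, Bo, Ada, 24), (fin, 15, Bo, Fay, 18), (fin, 15, Bo, Sam, 32), (fin, 16, Uma, Ada, 24), (fin, 16, Uma, Fay, 18), (fin, 16, Uma, Sam, 32), (fin, 18, Wes, Ada, 24), (fin, 18, Wes, Fay, 18), (fin, 18, Wes, Sam, 32), (fin, 29, Jo, Ada, 24), (fin, 29, Jo, Fay, 18), (fin, 29, Jo, Sam, 32)}
Apply σ_{mname ≠ Uma}; surviving tuples: {(fin, 15, Bo, Ada, 24), (fin, 15, Bo, Fay, 18), (fin, 15, Bo, Sam, 32), (fin, 18, Wes, Ada, 24), (fin, 18, Wes, Fay, 18), (fin, 18, Wes, Sam, 32), (fin, 29, Jo, Ada, 24), (fin, 29, Jo, Fay, 18), (fin, 29, Jo, Sam, 32)}
π[genre, aid, aname]: project onto (genre, aid, aname) → {(fin, 15, Ada), (fin, 15, Fay), (fin, 15, Sam), (fin, 18, Ada), (fin, 18, Fay), (fin, 18, Sam), (fin, 29, Ada), (fin, 29, Fay), (fin, 29, Sam)}

{(fin, 15, Ada), (fin, 15, Fay), (fin, 15, Sam), (fin, 18, Ada), (fin, 18, Fay), (fin, 18, Sam), (fin, 29, Ada), (fin, 29, Fay), (fin, 29, Sam)}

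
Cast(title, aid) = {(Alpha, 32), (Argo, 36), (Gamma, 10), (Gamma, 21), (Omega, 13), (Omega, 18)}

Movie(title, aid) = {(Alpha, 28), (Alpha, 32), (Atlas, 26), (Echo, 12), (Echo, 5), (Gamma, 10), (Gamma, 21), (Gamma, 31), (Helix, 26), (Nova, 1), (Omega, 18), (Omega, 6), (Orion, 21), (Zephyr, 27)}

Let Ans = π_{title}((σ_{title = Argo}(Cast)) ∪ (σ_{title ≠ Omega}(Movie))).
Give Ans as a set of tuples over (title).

Apply σ_{title = Argo}; surviving tuples: {(Argo, 36)}
Apply σ_{title ≠ Omega}; surviving tuples: {(Alpha, 28), (Alpha, 32), (Atlas, 26), (Echo, 12), (Echo, 5), (Gamma, 10), (Gamma, 21), (Gamma, 31), (Helix, 26), (Nova, 1), (Orion, 21), (Zephyr, 27)}
Set union of the two operands is {(Alpha, 28), (Alpha, 32), (Argo, 36), (Atlas, 26), (Echo, 12), (Echo, 5), (Gamma, 10), (Gamma, 21), (Gamma, 31), (Helix, 26), (Nova, 1), (Orion, 21), (Zephyr, 27)}.
Projecting to title (4 duplicate(s) eliminated): {Alpha, Argo, Atlas, Echo, Gamma, Helix, Nova, Orion, Zephyr}

{Alpha, Argo, Atlas, Echo, Gamma, Helix, Nova, Orion, Zephyr}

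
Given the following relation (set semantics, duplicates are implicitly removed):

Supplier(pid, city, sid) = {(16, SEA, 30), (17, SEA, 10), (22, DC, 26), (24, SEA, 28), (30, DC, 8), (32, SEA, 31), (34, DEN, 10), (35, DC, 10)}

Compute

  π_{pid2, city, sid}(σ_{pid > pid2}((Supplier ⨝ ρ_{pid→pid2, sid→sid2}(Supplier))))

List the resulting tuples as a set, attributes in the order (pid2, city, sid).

ρ[pid→pid2, sid→sid2]: schema becomes (pid2, city, sid2); tuples unchanged.
Joining Supplier and ρ_{pid→pid2, sid→sid2}(Supplier) on city yields {(16, SEA, 30, 16, 30), (16, SEA, 30, 17, 10), (16, SEA, 30, 24, 28), (16, SEA, 30, 32, 31), (17, SEA, 10, 16, 30), (17, SEA, 10, 17, 10), (17, SEA, 10, 24, 28), (17, SEA, 10, 32, 31), (22, DC, 26, 22, 26), (22, DC, 26, 30, 8), (22, DC, 26, 35, 10), (24, SEA, 28, 16, 30), (24, SEA, 28, 17, 10), (24, SEA, 28, 24, 28), (24, SEA, 28, 32, 31), (30, DC, 8, 22, 26), (30, DC, 8, 30, 8), (30, DC, 8, 35, 10), (32, SEA, 31, 16, 30), (32, SEA, 31, 17, 10), (32, SEA, 31, 24, 28), (32, SEA, 31, 32, 31), (34, DEN, 10, 34, 10), (35, DC, 10, 22, 26), (35, DC, 10, 30, 8), (35, DC, 10, 35, 10)}.
Selection pid > pid2: {(17, SEA, 10, 16, 30), (24, SEA, 28, 16, 30), (24, SEA, 28, 17, 10), (30, DC, 8, 22, 26), (32, SEA, 31, 16, 30), (32, SEA, 31, 17, 10), (32, SEA, 31, 24, 28), (35, DC, 10, 22, 26), (35, DC, 10, 30, 8)}
π[pid2, city, sid]: project onto (pid2, city, sid) → {(16, SEA, 10), (16, SEA, 28), (16, SEA, 31), (17, SEA, 28), (17, SEA, 31), (22, DC, 10), (22, DC, 8), (24, SEA, 31), (30, DC, 10)}

{(16, SEA, 10), (16, SEA, 28), (16, SEA, 31), (17, SEA, 28), (17, SEA, 31), (22, DC, 10), (22, DC, 8), (24, SEA, 31), (30, DC, 10)}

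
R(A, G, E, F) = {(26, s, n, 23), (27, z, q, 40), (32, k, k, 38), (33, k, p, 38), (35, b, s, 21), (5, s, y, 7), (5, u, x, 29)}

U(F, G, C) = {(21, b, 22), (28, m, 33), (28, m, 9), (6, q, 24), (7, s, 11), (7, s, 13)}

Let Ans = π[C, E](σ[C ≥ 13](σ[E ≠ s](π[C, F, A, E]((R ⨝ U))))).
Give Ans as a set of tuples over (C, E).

{(13, y)}

R ⋈ U (natural join on G, F): {(35, b, s, 21, 22), (5, s, y, 7, 11), (5, s, y, 7, 13)}
π_{C, F, A, E} gives {(11, 7, 5, y), (13, 7, 5, y), (22, 21, 35, s)}.
Filtering on E ≠ s leaves {(11, 7, 5, y), (13, 7, 5, y)}.
Filtering on C ≥ 13 leaves {(13, 7, 5, y)}.
π_{C, E} gives {(13, y)}.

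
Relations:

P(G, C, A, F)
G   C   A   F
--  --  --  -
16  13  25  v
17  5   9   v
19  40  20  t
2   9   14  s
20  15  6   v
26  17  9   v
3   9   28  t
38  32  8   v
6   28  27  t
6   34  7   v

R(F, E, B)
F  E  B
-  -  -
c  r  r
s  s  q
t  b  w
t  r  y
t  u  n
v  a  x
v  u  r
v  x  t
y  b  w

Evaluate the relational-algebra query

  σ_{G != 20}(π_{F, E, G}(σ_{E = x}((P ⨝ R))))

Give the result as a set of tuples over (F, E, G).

Joining P and R on F yields {(16, 13, 25, v, a, x), (16, 13, 25, v, u, r), (16, 13, 25, v, x, t), (17, 5, 9, v, a, x), (17, 5, 9, v, u, r), (17, 5, 9, v, x, t), (19, 40, 20, t, b, w), (19, 40, 20, t, r, y), (19, 40, 20, t, u, n), (2, 9, 14, s, s, q), (20, 15, 6, v, a, x), (20, 15, 6, v, u, r), (20, 15, 6, v, x, t), (26, 17, 9, v, a, x), (26, 17, 9, v, u, r), (26, 17, 9, v, x, t), (3, 9, 28, t, b, w), (3, 9, 28, t, r, y), (3, 9, 28, t, u, n), (38, 32, 8, v, a, x), (38, 32, 8, v, u, r), (38, 32, 8, v, x, t), (6, 28, 27, t, b, w), (6, 28, 27, t, r, y), (6, 28, 27, t, u, n), (6, 34, 7, v, a, x), (6, 34, 7, v, u, r), (6, 34, 7, v, x, t)}.
Filtering on E = x leaves {(16, 13, 25, v, x, t), (17, 5, 9, v, x, t), (20, 15, 6, v, x, t), (26, 17, 9, v, x, t), (38, 32, 8, v, x, t), (6, 34, 7, v, x, t)}.
Projecting to F, E, G: {(v, x, 16), (v, x, 17), (v, x, 20), (v, x, 26), (v, x, 38), (v, x, 6)}
Filtering on G != 20 leaves {(v, x, 16), (v, x, 17), (v, x, 26), (v, x, 38), (v, x, 6)}.

{(v, x, 16), (v, x, 17), (v, x, 26), (v, x, 38), (v, x, 6)}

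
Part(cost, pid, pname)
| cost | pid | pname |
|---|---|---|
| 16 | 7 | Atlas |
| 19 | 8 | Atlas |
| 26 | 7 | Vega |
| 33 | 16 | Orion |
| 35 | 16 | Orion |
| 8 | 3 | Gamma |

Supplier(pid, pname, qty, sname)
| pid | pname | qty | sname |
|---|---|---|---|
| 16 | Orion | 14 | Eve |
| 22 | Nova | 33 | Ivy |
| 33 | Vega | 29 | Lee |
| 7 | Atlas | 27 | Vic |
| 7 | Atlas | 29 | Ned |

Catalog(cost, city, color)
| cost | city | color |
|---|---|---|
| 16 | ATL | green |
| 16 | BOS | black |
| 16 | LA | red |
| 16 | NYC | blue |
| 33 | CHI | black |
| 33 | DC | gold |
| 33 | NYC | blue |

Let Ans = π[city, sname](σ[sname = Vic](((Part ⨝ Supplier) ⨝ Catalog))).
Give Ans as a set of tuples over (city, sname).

{(ATL, Vic), (BOS, Vic), (LA, Vic), (NYC, Vic)}

Joining Part and Supplier on pid, pname yields {(16, 7, Atlas, 27, Vic), (16, 7, Atlas, 29, Ned), (33, 16, Orion, 14, Eve), (35, 16, Orion, 14, Eve)}.
Joining (Part ⨝ Supplier) and Catalog on cost yields {(16, 7, Atlas, 27, Vic, ATL, green), (16, 7, Atlas, 27, Vic, BOS, black), (16, 7, Atlas, 27, Vic, LA, red), (16, 7, Atlas, 27, Vic, NYC, blue), (16, 7, Atlas, 29, Ned, ATL, green), (16, 7, Atlas, 29, Ned, BOS, black), (16, 7, Atlas, 29, Ned, LA, red), (16, 7, Atlas, 29, Ned, NYC, blue), (33, 16, Orion, 14, Eve, CHI, black), (33, 16, Orion, 14, Eve, DC, gold), (33, 16, Orion, 14, Eve, NYC, blue)}.
Selection sname = Vic: {(16, 7, Atlas, 27, Vic, ATL, green), (16, 7, Atlas, 27, Vic, BOS, black), (16, 7, Atlas, 27, Vic, LA, red), (16, 7, Atlas, 27, Vic, NYC, blue)}
Projecting to city, sname: {(ATL, Vic), (BOS, Vic), (LA, Vic), (NYC, Vic)}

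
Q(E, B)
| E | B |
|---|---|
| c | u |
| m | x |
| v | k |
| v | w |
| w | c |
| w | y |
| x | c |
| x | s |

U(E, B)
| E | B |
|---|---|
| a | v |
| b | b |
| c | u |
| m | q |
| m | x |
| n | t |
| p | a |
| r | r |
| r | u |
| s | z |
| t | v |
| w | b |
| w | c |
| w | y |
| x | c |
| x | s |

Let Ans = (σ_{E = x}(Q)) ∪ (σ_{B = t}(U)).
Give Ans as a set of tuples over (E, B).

{(n, t), (x, c), (x, s)}

Selection E = x: {(x, c), (x, s)}
Selection B = t: {(n, t)}
Taking the union: {(n, t), (x, c), (x, s)}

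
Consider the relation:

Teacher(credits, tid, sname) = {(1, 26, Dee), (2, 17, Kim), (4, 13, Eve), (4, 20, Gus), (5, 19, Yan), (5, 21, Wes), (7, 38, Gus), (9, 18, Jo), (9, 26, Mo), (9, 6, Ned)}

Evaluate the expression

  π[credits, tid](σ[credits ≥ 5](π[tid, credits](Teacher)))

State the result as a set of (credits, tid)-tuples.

{(5, 19), (5, 21), (7, 38), (9, 18), (9, 26), (9, 6)}

π[tid, credits]: project onto (tid, credits) → {(13, 4), (17, 2), (18, 9), (19, 5), (20, 4), (21, 5), (26, 1), (26, 9), (38, 7), (6, 9)}
σ[credits ≥ 5]: keep tuples satisfying credits ≥ 5 → {(18, 9), (19, 5), (21, 5), (26, 9), (38, 7), (6, 9)}
π[credits, tid]: project onto (credits, tid) → {(5, 19), (5, 21), (7, 38), (9, 18), (9, 26), (9, 6)}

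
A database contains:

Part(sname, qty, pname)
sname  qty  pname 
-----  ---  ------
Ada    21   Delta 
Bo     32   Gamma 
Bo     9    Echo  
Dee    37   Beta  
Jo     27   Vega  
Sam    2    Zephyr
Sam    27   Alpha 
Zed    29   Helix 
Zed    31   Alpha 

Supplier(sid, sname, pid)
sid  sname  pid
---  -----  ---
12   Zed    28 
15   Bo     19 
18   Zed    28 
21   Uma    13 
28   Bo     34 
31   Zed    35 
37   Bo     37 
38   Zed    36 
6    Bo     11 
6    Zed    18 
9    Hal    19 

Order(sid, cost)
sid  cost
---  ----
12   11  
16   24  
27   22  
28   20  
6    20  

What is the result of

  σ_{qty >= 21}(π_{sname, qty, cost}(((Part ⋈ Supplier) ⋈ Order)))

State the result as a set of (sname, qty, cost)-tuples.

{(Bo, 32, 20), (Zed, 29, 11), (Zed, 29, 20), (Zed, 31, 11), (Zed, 31, 20)}

Part ⋈ Supplier (natural join on sname): {(Bo, 32, Gamma, 15, 19), (Bo, 32, Gamma, 28, 34), (Bo, 32, Gamma, 37, 37), (Bo, 32, Gamma, 6, 11), (Bo, 9, Echo, 15, 19), (Bo, 9, Echo, 28, 34), (Bo, 9, Echo, 37, 37), (Bo, 9, Echo, 6, 11), (Zed, 29, Helix, 12, 28), (Zed, 29, Helix, 18, 28), (Zed, 29, Helix, 31, 35), (Zed, 29, Helix, 38, 36), (Zed, 29, Helix, 6, 18), (Zed, 31, Alpha, 12, 28), (Zed, 31, Alpha, 18, 28), (Zed, 31, Alpha, 31, 35), (Zed, 31, Alpha, 38, 36), (Zed, 31, Alpha, 6, 18)}
(Part ⋈ Supplier) ⋈ Order (natural join on sid): {(Bo, 32, Gamma, 28, 34, 20), (Bo, 32, Gamma, 6, 11, 20), (Bo, 9, Echo, 28, 34, 20), (Bo, 9, Echo, 6, 11, 20), (Zed, 29, Helix, 12, 28, 11), (Zed, 29, Helix, 6, 18, 20), (Zed, 31, Alpha, 12, 28, 11), (Zed, 31, Alpha, 6, 18, 20)}
Keep only column(s) sname, qty, cost (2 duplicate(s) eliminated): {(Bo, 32, 20), (Bo, 9, 20), (Zed, 29, 11), (Zed, 29, 20), (Zed, 31, 11), (Zed, 31, 20)}
Selection qty >= 21: {(Bo, 32, 20), (Zed, 29, 11), (Zed, 29, 20), (Zed, 31, 11), (Zed, 31, 20)}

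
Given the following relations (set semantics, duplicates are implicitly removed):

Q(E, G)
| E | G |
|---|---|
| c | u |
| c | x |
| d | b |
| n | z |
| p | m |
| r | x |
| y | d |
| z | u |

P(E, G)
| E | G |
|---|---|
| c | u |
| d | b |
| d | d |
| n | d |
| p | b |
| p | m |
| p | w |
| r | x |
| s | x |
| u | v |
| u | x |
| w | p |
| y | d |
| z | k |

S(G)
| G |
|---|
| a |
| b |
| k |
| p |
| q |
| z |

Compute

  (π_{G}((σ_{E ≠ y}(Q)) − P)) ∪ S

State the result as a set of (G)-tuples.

{a, b, k, p, q, u, x, z}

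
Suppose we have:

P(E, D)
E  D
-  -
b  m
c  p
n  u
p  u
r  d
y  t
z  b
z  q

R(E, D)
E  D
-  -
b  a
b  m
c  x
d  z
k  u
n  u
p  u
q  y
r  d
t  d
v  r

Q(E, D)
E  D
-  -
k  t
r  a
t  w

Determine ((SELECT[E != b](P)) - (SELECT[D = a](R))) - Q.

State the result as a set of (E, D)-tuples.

{(c, p), (n, u), (p, u), (r, d), (y, t), (z, b), (z, q)}

σ[E != b]: keep tuples satisfying E != b → {(c, p), (n, u), (p, u), (r, d), (y, t), (z, b), (z, q)}
σ[D = a]: keep tuples satisfying D = a → {(b, a)}
Difference: {(c, p), (n, u), (p, u), (r, d), (y, t), (z, b), (z, q)} with {(b, a)} → {(c, p), (n, u), (p, u), (r, d), (y, t), (z, b), (z, q)}
Difference: {(c, p), (n, u), (p, u), (r, d), (y, t), (z, b), (z, q)} with {(k, t), (r, a), (t, w)} → {(c, p), (n, u), (p, u), (r, d), (y, t), (z, b), (z, q)}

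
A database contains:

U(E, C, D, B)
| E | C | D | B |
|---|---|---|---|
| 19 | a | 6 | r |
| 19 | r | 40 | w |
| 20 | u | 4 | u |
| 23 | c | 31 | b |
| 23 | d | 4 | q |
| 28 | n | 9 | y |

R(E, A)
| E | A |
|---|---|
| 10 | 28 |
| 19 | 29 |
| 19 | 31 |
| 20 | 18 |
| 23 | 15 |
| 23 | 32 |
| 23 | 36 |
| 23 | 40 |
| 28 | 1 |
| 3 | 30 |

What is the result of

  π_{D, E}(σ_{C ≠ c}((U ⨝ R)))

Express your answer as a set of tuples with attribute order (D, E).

{(4, 20), (4, 23), (40, 19), (6, 19), (9, 28)}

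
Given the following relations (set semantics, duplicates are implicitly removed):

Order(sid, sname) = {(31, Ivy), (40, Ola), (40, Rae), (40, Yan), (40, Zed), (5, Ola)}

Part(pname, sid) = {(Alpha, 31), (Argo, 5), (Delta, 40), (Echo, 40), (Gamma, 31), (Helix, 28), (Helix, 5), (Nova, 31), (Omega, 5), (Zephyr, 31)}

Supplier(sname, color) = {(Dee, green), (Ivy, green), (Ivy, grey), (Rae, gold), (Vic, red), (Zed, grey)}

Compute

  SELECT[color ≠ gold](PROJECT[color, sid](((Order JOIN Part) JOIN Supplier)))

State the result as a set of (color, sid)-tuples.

{(green, 31), (grey, 31), (grey, 40)}

Natural join on sid: {(31, Ivy, Alpha), (31, Ivy, Gamma), (31, Ivy, Nova), (31, Ivy, Zephyr), (40, Ola, Delta), (40, Ola, Echo), (40, Rae, Delta), (40, Rae, Echo), (40, Yan, Delta), (40, Yan, Echo), (40, Zed, Delta), (40, Zed, Echo), (5, Ola, Argo), (5, Ola, Helix), (5, Ola, Omega)}
Natural join on sname: {(31, Ivy, Alpha, green), (31, Ivy, Alpha, grey), (31, Ivy, Gamma, green), (31, Ivy, Gamma, grey), (31, Ivy, Nova, green), (31, Ivy, Nova, grey), (31, Ivy, Zephyr, green), (31, Ivy, Zephyr, grey), (40, Rae, Delta, gold), (40, Rae, Echo, gold), (40, Zed, Delta, grey), (40, Zed, Echo, grey)}
Projecting to color, sid (8 duplicate(s) eliminated): {(gold, 40), (green, 31), (grey, 31), (grey, 40)}
Apply σ_{color ≠ gold}; surviving tuples: {(green, 31), (grey, 31), (grey, 40)}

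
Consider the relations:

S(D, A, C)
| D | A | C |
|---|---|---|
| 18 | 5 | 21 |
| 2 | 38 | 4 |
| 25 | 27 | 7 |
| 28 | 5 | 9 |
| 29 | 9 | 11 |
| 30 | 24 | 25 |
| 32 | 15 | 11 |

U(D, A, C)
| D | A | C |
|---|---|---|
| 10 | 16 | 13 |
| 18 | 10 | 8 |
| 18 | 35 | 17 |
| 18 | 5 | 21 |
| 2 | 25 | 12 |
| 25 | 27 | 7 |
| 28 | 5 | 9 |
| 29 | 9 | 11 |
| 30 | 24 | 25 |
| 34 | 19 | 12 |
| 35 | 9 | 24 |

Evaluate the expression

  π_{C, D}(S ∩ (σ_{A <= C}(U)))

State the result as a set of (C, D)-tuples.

{(11, 29), (21, 18), (25, 30), (9, 28)}

Filtering on A <= C leaves {(18, 5, 21), (28, 5, 9), (29, 9, 11), (30, 24, 25), (35, 9, 24)}.
Intersection: {(18, 5, 21), (2, 38, 4), (25, 27, 7), (28, 5, 9), (29, 9, 11), (30, 24, 25), (32, 15, 11)} with {(18, 5, 21), (28, 5, 9), (29, 9, 11), (30, 24, 25), (35, 9, 24)} → {(18, 5, 21), (28, 5, 9), (29, 9, 11), (30, 24, 25)}
π_{C, D} gives {(11, 29), (21, 18), (25, 30), (9, 28)}.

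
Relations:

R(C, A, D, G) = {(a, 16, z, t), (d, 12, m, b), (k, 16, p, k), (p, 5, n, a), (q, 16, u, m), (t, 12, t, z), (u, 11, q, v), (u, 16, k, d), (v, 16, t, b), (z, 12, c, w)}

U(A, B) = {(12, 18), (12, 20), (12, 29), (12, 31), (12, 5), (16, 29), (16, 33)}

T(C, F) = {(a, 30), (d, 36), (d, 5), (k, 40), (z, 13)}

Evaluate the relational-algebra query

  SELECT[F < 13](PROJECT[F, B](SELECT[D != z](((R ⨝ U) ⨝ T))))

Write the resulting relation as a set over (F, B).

Joining R and U on A yields {(a, 16, z, t, 29), (a, 16, z, t, 33), (d, 12, m, b, 18), (d, 12, m, b, 20), (d, 12, m, b, 29), (d, 12, m, b, 31), (d, 12, m, b, 5), (k, 16, p, k, 29), (k, 16, p, k, 33), (q, 16, u, m, 29), (q, 16, u, m, 33), (t, 12, t, z, 18), (t, 12, t, z, 20), (t, 12, t, z, 29), (t, 12, t, z, 31), (t, 12, t, z, 5), (u, 16, k, d, 29), (u, 16, k, d, 33), (v, 16, t, b, 29), (v, 16, t, b, 33), (z, 12, c, w, 18), (z, 12, c, w, 20), (z, 12, c, w, 29), (z, 12, c, w, 31), (z, 12, c, w, 5)}.
Joining (R ⨝ U) and T on C yields {(a, 16, z, t, 29, 30), (a, 16, z, t, 33, 30), (d, 12, m, b, 18, 36), (d, 12, m, b, 18, 5), (d, 12, m, b, 20, 36), (d, 12, m, b, 20, 5), (d, 12, m, b, 29, 36), (d, 12, m, b, 29, 5), (d, 12, m, b, 31, 36), (d, 12, m, b, 31, 5), (d, 12, m, b, 5, 36), (d, 12, m, b, 5, 5), (k, 16, p, k, 29, 40), (k, 16, p, k, 33, 40), (z, 12, c, w, 18, 13), (z, 12, c, w, 20, 13), (z, 12, c, w, 29, 13), (z, 12, c, w, 31, 13), (z, 12, c, w, 5, 13)}.
Apply σ_{D != z}; surviving tuples: {(d, 12, m, b, 18, 36), (d, 12, m, b, 18, 5), (d, 12, m, b, 20, 36), (d, 12, m, b, 20, 5), (d, 12, m, b, 29, 36), (d, 12, m, b, 29, 5), (d, 12, m, b, 31, 36), (d, 12, m, b, 31, 5), (d, 12, m, b, 5, 36), (d, 12, m, b, 5, 5), (k, 16, p, k, 29, 40), (k, 16, p, k, 33, 40), (z, 12, c, w, 18, 13), (z, 12, c, w, 20, 13), (z, 12, c, w, 29, 13), (z, 12, c, w, 31, 13), (z, 12, c, w, 5, 13)}
Projecting to F, B: {(13, 18), (13, 20), (13, 29), (13, 31), (13, 5), (36, 18), (36, 20), (36, 29), (36, 31), (36, 5), (40, 29), (40, 33), (5, 18), (5, 20), (5, 29), (5, 31), (5, 5)}
Apply σ_{F < 13}; surviving tuples: {(5, 18), (5, 20), (5, 29), (5, 31), (5, 5)}

{(5, 18), (5, 20), (5, 29), (5, 31), (5, 5)}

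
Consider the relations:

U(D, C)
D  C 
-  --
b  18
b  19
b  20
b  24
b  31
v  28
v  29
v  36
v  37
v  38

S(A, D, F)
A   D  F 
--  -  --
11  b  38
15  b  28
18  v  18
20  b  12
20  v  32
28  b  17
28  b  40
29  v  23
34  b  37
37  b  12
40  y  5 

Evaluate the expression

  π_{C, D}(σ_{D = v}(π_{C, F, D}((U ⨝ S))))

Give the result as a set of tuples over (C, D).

Natural join on D: {(b, 18, 11, 38), (b, 18, 15, 28), (b, 18, 20, 12), (b, 18, 28, 17), (b, 18, 28, 40), (b, 18, 34, 37), (b, 18, 37, 12), (b, 19, 11, 38), (b, 19, 15, 28), (b, 19, 20, 12), (b, 19, 28, 17), (b, 19, 28, 40), (b, 19, 34, 37), (b, 19, 37, 12), (b, 20, 11, 38), (b, 20, 15, 28), (b, 20, 20, 12), (b, 20, 28, 17), (b, 20, 28, 40), (b, 20, 34, 37), (b, 20, 37, 12), (b, 24, 11, 38), (b, 24, 15, 28), (b, 24, 20, 12), (b, 24, 28, 17), (b, 24, 28, 40), (b, 24, 34, 37), (b, 24, 37, 12), (b, 31, 11, 38), (b, 31, 15, 28), (b, 31, 20, 12), (b, 31, 28, 17), (b, 31, 28, 40), (b, 31, 34, 37), (b, 31, 37, 12), (v, 28, 18, 18), (v, 28, 20, 32), (v, 28, 29, 23), (v, 29, 18, 18), (v, 29, 20, 32), (v, 29, 29, 23), (v, 36, 18, 18), (v, 36, 20, 32), (v, 36, 29, 23), (v, 37, 18, 18), (v, 37, 20, 32), (v, 37, 29, 23), (v, 38, 18, 18), (v, 38, 20, 32), (v, 38, 29, 23)}
π_{C, F, D} gives {(18, 12, b), (18, 17, b), (18, 28, b), (18, 37, b), (18, 38, b), (18, 40, b), (19, 12, b), (19, 17, b), (19, 28, b), (19, 37, b), (19, 38, b), (19, 40, b), (20, 12, b), (20, 17, b), (20, 28, b), (20, 37, b), (20, 38, b), (20, 40, b), (24, 12, b), (24, 17, b), (24, 28, b), (24, 37, b), (24, 38, b), (24, 40, b), (28, 18, v), (28, 23, v), (28, 32, v), (29, 18, v), (29, 23, v), (29, 32, v), (31, 12, b), (31, 17, b), (31, 28, b), (31, 37, b), (31, 38, b), (31, 40, b), (36, 18, v), (36, 23, v), (36, 32, v), (37, 18, v), (37, 23, v), (37, 32, v), (38, 18, v), (38, 23, v), (38, 32, v)} (5 duplicate(s) eliminated).
Selection D = v: {(28, 18, v), (28, 23, v), (28, 32, v), (29, 18, v), (29, 23, v), (29, 32, v), (36, 18, v), (36, 23, v), (36, 32, v), (37, 18, v), (37, 23, v), (37, 32, v), (38, 18, v), (38, 23, v), (38, 32, v)}
π_{C, D} gives {(28, v), (29, v), (36, v), (37, v), (38, v)} (10 duplicate(s) eliminated).

{(28, v), (29, v), (36, v), (37, v), (38, v)}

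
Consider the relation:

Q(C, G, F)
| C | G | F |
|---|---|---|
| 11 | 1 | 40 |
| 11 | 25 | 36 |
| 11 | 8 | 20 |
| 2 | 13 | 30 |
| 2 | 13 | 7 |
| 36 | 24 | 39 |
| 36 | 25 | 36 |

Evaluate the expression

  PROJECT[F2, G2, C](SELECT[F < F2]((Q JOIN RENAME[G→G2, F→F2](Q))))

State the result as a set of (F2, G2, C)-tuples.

{(30, 13, 2), (36, 25, 11), (39, 24, 36), (40, 1, 11)}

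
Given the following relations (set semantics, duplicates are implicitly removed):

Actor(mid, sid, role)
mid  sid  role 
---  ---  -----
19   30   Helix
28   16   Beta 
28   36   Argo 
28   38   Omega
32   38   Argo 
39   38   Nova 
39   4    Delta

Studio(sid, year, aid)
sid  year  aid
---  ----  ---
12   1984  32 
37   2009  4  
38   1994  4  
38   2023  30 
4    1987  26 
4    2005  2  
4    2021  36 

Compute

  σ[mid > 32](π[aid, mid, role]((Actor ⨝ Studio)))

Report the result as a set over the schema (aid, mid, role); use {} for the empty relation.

Joining Actor and Studio on sid yields {(28, 38, Omega, 1994, 4), (28, 38, Omega, 2023, 30), (32, 38, Argo, 1994, 4), (32, 38, Argo, 2023, 30), (39, 38, Nova, 1994, 4), (39, 38, Nova, 2023, 30), (39, 4, Delta, 1987, 26), (39, 4, Delta, 2005, 2), (39, 4, Delta, 2021, 36)}.
Projecting to aid, mid, role: {(2, 39, Delta), (26, 39, Delta), (30, 28, Omega), (30, 32, Argo), (30, 39, Nova), (36, 39, Delta), (4, 28, Omega), (4, 32, Argo), (4, 39, Nova)}
Selection mid > 32: {(2, 39, Delta), (26, 39, Delta), (30, 39, Nova), (36, 39, Delta), (4, 39, Nova)}

{(2, 39, Delta), (26, 39, Delta), (30, 39, Nova), (36, 39, Delta), (4, 39, Nova)}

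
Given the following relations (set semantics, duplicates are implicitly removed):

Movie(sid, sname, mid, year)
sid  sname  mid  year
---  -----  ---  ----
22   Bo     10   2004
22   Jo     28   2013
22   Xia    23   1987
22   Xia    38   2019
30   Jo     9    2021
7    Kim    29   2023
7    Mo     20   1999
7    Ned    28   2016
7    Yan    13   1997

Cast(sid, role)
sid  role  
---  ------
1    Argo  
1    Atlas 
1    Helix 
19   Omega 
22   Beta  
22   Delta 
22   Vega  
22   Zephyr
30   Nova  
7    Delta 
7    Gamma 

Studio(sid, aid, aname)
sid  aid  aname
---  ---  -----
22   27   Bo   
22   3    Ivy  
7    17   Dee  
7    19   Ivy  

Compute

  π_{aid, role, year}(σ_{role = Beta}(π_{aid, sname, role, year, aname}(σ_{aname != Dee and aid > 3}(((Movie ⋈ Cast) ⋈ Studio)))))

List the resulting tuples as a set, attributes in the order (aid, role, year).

Joining Movie and Cast on sid yields {(22, Bo, 10, 2004, Beta), (22, Bo, 10, 2004, Delta), (22, Bo, 10, 2004, Vega), (22, Bo, 10, 2004, Zephyr), (22, Jo, 28, 2013, Beta), (22, Jo, 28, 2013, Delta), (22, Jo, 28, 2013, Vega), (22, Jo, 28, 2013, Zephyr), (22, Xia, 23, 1987, Beta), (22, Xia, 23, 1987, Delta), (22, Xia, 23, 1987, Vega), (22, Xia, 23, 1987, Zephyr), (22, Xia, 38, 2019, Beta), (22, Xia, 38, 2019, Delta), (22, Xia, 38, 2019, Vega), (22, Xia, 38, 2019, Zephyr), (30, Jo, 9, 2021, Nova), (7, Kim, 29, 2023, Delta), (7, Kim, 29, 2023, Gamma), (7, Mo, 20, 1999, Delta), (7, Mo, 20, 1999, Gamma), (7, Ned, 28, 2016, Delta), (7, Ned, 28, 2016, Gamma), (7, Yan, 13, 1997, Delta), (7, Yan, 13, 1997, Gamma)}.
Joining (Movie ⋈ Cast) and Studio on sid yields {(22, Bo, 10, 2004, Beta, 27, Bo), (22, Bo, 10, 2004, Beta, 3, Ivy), (22, Bo, 10, 2004, Delta, 27, Bo), (22, Bo, 10, 2004, Delta, 3, Ivy), (22, Bo, 10, 2004, Vega, 27, Bo), (22, Bo, 10, 2004, Vega, 3, Ivy), (22, Bo, 10, 2004, Zephyr, 27, Bo), (22, Bo, 10, 2004, Zephyr, 3, Ivy), (22, Jo, 28, 2013, Beta, 27, Bo), (22, Jo, 28, 2013, Beta, 3, Ivy), (22, Jo, 28, 2013, Delta, 27, Bo), (22, Jo, 28, 2013, Delta, 3, Ivy), (22, Jo, 28, 2013, Vega, 27, Bo), (22, Jo, 28, 2013, Vega, 3, Ivy), (22, Jo, 28, 2013, Zephyr, 27, Bo), (22, Jo, 28, 2013, Zephyr, 3, Ivy), (22, Xia, 23, 1987, Beta, 27, Bo), (22, Xia, 23, 1987, Beta, 3, Ivy), (22, Xia, 23, 1987, Delta, 27, Bo), (22, Xia, 23, 1987, Delta, 3, Ivy), (22, Xia, 23, 1987, Vega, 27, Bo), (22, Xia, 23, 1987, Vega, 3, Ivy), (22, Xia, 23, 1987, Zephyr, 27, Bo), (22, Xia, 23, 1987, Zephyr, 3, Ivy), (22, Xia, 38, 2019, Beta, 27, Bo), (22, Xia, 38, 2019, Beta, 3, Ivy), (22, Xia, 38, 2019, Delta, 27, Bo), (22, Xia, 38, 2019, Delta, 3, Ivy), (22, Xia, 38, 2019, Vega, 27, Bo), (22, Xia, 38, 2019, Vega, 3, Ivy), (22, Xia, 38, 2019, Zephyr, 27, Bo), (22, Xia, 38, 2019, Zephyr, 3, Ivy), (7, Kim, 29, 2023, Delta, 17, Dee), (7, Kim, 29, 2023, Delta, 19, Ivy), (7, Kim, 29, 2023, Gamma, 17, Dee), (7, Kim, 29, 2023, Gamma, 19, Ivy), (7, Mo, 20, 1999, Delta, 17, Dee), (7, Mo, 20, 1999, Delta, 19, Ivy), (7, Mo, 20, 1999, Gamma, 17, Dee), (7, Mo, 20, 1999, Gamma, 19, Ivy), (7, Ned, 28, 2016, Delta, 17, Dee), (7, Ned, 28, 2016, Delta, 19, Ivy), (7, Ned, 28, 2016, Gamma, 17, Dee), (7, Ned, 28, 2016, Gamma, 19, Ivy), (7, Yan, 13, 1997, Delta, 17, Dee), (7, Yan, 13, 1997, Delta, 19, Ivy), (7, Yan, 13, 1997, Gamma, 17, Dee), (7, Yan, 13, 1997, Gamma, 19, Ivy)}.
Selection aname != Dee and aid > 3: {(22, Bo, 10, 2004, Beta, 27, Bo), (22, Bo, 10, 2004, Delta, 27, Bo), (22, Bo, 10, 2004, Vega, 27, Bo), (22, Bo, 10, 2004, Zephyr, 27, Bo), (22, Jo, 28, 2013, Beta, 27, Bo), (22, Jo, 28, 2013, Delta, 27, Bo), (22, Jo, 28, 2013, Vega, 27, Bo), (22, Jo, 28, 2013, Zephyr, 27, Bo), (22, Xia, 23, 1987, Beta, 27, Bo), (22, Xia, 23, 1987, Delta, 27, Bo), (22, Xia, 23, 1987, Vega, 27, Bo), (22, Xia, 23, 1987, Zephyr, 27, Bo), (22, Xia, 38, 2019, Beta, 27, Bo), (22, Xia, 38, 2019, Delta, 27, Bo), (22, Xia, 38, 2019, Vega, 27, Bo), (22, Xia, 38, 2019, Zephyr, 27, Bo), (7, Kim, 29, 2023, Delta, 19, Ivy), (7, Kim, 29, 2023, Gamma, 19, Ivy), (7, Mo, 20, 1999, Delta, 19, Ivy), (7, Mo, 20, 1999, Gamma, 19, Ivy), (7, Ned, 28, 2016, Delta, 19, Ivy), (7, Ned, 28, 2016, Gamma, 19, Ivy), (7, Yan, 13, 1997, Delta, 19, Ivy), (7, Yan, 13, 1997, Gamma, 19, Ivy)}
Keep only column(s) aid, sname, role, year, aname: {(19, Kim, Delta, 2023, Ivy), (19, Kim, Gamma, 2023, Ivy), (19, Mo, Delta, 1999, Ivy), (19, Mo, Gamma, 1999, Ivy), (19, Ned, Delta, 2016, Ivy), (19, Ned, Gamma, 2016, Ivy), (19, Yan, Delta, 1997, Ivy), (19, Yan, Gamma, 1997, Ivy), (27, Bo, Beta, 2004, Bo), (27, Bo, Delta, 2004, Bo), (27, Bo, Vega, 2004, Bo), (27, Bo, Zephyr, 2004, Bo), (27, Jo, Beta, 2013, Bo), (27, Jo, Delta, 2013, Bo), (27, Jo, Vega, 2013, Bo), (27, Jo, Zephyr, 2013, Bo), (27, Xia, Beta, 1987, Bo), (27, Xia, Beta, 2019, Bo), (27, Xia, Delta, 1987, Bo), (27, Xia, Delta, 2019, Bo), (27, Xia, Vega, 1987, Bo), (27, Xia, Vega, 2019, Bo), (27, Xia, Zephyr, 1987, Bo), (27, Xia, Zephyr, 2019, Bo)}
Selection role = Beta: {(27, Bo, Beta, 2004, Bo), (27, Jo, Beta, 2013, Bo), (27, Xia, Beta, 1987, Bo), (27, Xia, Beta, 2019, Bo)}
Keep only column(s) aid, role, year: {(27, Beta, 1987), (27, Beta, 2004), (27, Beta, 2013), (27, Beta, 2019)}

{(27, Beta, 1987), (27, Beta, 2004), (27, Beta, 2013), (27, Beta, 2019)}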